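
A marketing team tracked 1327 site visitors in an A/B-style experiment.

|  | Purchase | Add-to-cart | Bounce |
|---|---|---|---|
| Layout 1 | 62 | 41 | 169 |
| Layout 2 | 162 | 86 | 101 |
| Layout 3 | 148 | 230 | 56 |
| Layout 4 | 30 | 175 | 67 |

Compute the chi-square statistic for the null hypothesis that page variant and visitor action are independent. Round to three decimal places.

Row totals: 272, 349, 434, 272. Column totals: 402, 532, 393. Grand total N = 1327.
Expected counts (row total × column total / N):
  Layout 1, Purchase: 272×402/1327 = 82.39940
  Layout 1, Add-to-cart: 272×532/1327 = 109.04597
  Layout 1, Bounce: 272×393/1327 = 80.55463
  Layout 2, Purchase: 349×402/1327 = 105.72570
  Layout 2, Add-to-cart: 349×532/1327 = 139.91560
  Layout 2, Bounce: 349×393/1327 = 103.35870
  Layout 3, Purchase: 434×402/1327 = 131.47551
  Layout 3, Add-to-cart: 434×532/1327 = 173.99246
  Layout 3, Bounce: 434×393/1327 = 128.53203
  Layout 4, Purchase: 272×402/1327 = 82.39940
  Layout 4, Add-to-cart: 272×532/1327 = 109.04597
  Layout 4, Bounce: 272×393/1327 = 80.55463
Contributions (O − E)²/E:
  (62 − 82.39940)²/82.39940 = 5.0502
  (41 − 109.04597)²/109.04597 = 42.4615
  (169 − 80.55463)²/80.55463 = 97.1090
  (162 − 105.72570)²/105.72570 = 29.9530
  (86 − 139.91560)²/139.91560 = 20.7760
  (101 − 103.35870)²/103.35870 = 0.0538
  (148 − 131.47551)²/131.47551 = 2.0769
  (230 − 173.99246)²/173.99246 = 18.0286
  (56 − 128.53203)²/128.53203 = 40.9306
  (30 − 82.39940)²/82.39940 = 33.3218
  (175 − 109.04597)²/109.04597 = 39.8908
  (67 − 80.55463)²/80.55463 = 2.2808
χ² = 5.0502 + 42.4615 + 97.1090 + 29.9530 + 20.7760 + 0.0538 + 2.0769 + 18.0286 + 40.9306 + 33.3218 + 39.8908 + 2.2808 = 331.933

331.933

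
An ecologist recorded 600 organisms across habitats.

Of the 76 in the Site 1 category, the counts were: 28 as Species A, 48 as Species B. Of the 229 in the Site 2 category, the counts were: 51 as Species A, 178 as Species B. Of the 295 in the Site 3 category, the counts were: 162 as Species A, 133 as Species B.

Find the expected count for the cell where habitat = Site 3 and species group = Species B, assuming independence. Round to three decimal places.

176.508

Row total (Site 3) = 295; column total (Species B) = 359; grand total N = 600.
Expected count = (row total × column total) / N = 295 × 359 / 600 = 176.508.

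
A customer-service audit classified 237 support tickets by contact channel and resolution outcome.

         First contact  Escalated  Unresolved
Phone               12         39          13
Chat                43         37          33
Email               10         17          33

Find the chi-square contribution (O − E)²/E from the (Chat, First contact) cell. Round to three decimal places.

4.653

Row total (Chat) = 113; column total (First contact) = 65; N = 237.
Expected count E = 113 × 65 / 237 = 30.9916.
Contribution = (O − E)²/E = (43 − 30.9916)² / 30.9916 = 4.653.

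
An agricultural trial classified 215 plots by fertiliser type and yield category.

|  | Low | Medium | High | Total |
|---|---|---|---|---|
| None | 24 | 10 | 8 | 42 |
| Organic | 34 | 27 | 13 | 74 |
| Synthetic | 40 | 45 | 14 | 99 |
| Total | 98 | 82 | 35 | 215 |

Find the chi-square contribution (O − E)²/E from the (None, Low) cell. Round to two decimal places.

1.23

Row total (None) = 42; column total (Low) = 98; N = 215.
Expected count E = 42 × 98 / 215 = 19.144.
Contribution = (O − E)²/E = (24 − 19.144)² / 19.144 = 1.23.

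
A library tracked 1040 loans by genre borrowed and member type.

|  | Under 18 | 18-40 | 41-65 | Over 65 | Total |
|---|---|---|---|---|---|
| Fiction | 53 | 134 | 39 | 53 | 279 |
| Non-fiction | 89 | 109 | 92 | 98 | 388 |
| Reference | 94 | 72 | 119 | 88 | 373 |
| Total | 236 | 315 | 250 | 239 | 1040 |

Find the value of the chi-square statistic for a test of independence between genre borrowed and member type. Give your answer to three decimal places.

71.419

Grand total N = 1040.
Expected counts (row total × column total / N):
  Fiction, Under 18: 279×236/1040 = 63.3115
  Fiction, 18-40: 279×315/1040 = 84.5048
  Fiction, 41-65: 279×250/1040 = 67.0673
  Fiction, Over 65: 279×239/1040 = 64.1163
  Non-fiction, Under 18: 388×236/1040 = 88.0462
  Non-fiction, 18-40: 388×315/1040 = 117.5192
  Non-fiction, 41-65: 388×250/1040 = 93.2692
  Non-fiction, Over 65: 388×239/1040 = 89.1654
  Reference, Under 18: 373×236/1040 = 84.6423
  Reference, 18-40: 373×315/1040 = 112.9760
  Reference, 41-65: 373×250/1040 = 89.6635
  Reference, Over 65: 373×239/1040 = 85.7183
Contributions (O − E)²/E:
  (53 − 63.3115)²/63.3115 = 1.6794
  (134 − 84.5048)²/84.5048 = 28.9898
  (39 − 67.0673)²/67.0673 = 11.7460
  (53 − 64.1163)²/64.1163 = 1.9273
  (89 − 88.0462)²/88.0462 = 0.0103
  (109 − 117.5192)²/117.5192 = 0.6176
  (92 − 93.2692)²/93.2692 = 0.0173
  (98 − 89.1654)²/89.1654 = 0.8753
  (94 − 84.6423)²/84.6423 = 1.0345
  (72 − 112.9760)²/112.9760 = 14.8619
  (119 − 89.6635)²/89.6635 = 9.5984
  (88 − 85.7183)²/85.7183 = 0.0607
χ² = 1.6794 + 28.9898 + 11.7460 + 1.9273 + 0.0103 + 0.6176 + 0.0173 + 0.8753 + 1.0345 + 14.8619 + 9.5984 + 0.0607 = 71.419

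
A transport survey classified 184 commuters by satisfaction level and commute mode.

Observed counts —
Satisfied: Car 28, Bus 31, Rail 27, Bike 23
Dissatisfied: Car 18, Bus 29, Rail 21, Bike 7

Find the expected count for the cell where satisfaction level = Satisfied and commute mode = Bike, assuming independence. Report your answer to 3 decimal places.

17.772

Row total (Satisfied) = 109; column total (Bike) = 30; grand total N = 184.
Expected count = (row total × column total) / N = 109 × 30 / 184 = 17.772.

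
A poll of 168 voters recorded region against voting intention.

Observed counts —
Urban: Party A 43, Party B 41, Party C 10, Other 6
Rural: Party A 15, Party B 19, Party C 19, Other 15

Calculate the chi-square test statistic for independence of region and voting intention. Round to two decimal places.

Row totals: 100, 68. Column totals: 58, 60, 29, 21. Grand total N = 168.
Expected counts (row total × column total / N):
  Urban, Party A: 100×58/168 = 34.524
  Urban, Party B: 100×60/168 = 35.714
  Urban, Party C: 100×29/168 = 17.262
  Urban, Other: 100×21/168 = 12.500
  Rural, Party A: 68×58/168 = 23.476
  Rural, Party B: 68×60/168 = 24.286
  Rural, Party C: 68×29/168 = 11.738
  Rural, Other: 68×21/168 = 8.500
Contributions (O − E)²/E:
  (43 − 34.524)²/34.524 = 2.0809
  (41 − 35.714)²/35.714 = 0.7824
  (10 − 17.262)²/17.262 = 3.0551
  (6 − 12.500)²/12.500 = 3.3800
  (15 − 23.476)²/23.476 = 3.0603
  (19 − 24.286)²/24.286 = 1.1505
  (19 − 11.738)²/11.738 = 4.4928
  (15 − 8.500)²/8.500 = 4.9706
χ² = 2.0809 + 0.7824 + 3.0551 + 3.3800 + 3.0603 + 1.1505 + 4.4928 + 4.9706 = 22.97

22.97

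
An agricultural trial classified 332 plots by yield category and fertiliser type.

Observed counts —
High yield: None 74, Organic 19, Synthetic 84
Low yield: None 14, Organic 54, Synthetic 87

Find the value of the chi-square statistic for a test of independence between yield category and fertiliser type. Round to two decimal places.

Row totals: 177, 155. Column totals: 88, 73, 171. Grand total N = 332.
Expected counts (row total × column total / N):
  High yield, None: 177×88/332 = 46.91566
  High yield, Organic: 177×73/332 = 38.91867
  High yield, Synthetic: 177×171/332 = 91.16566
  Low yield, None: 155×88/332 = 41.08434
  Low yield, Organic: 155×73/332 = 34.08133
  Low yield, Synthetic: 155×171/332 = 79.83434
Contributions (O − E)²/E:
  (74 − 46.91566)²/46.91566 = 15.6357
  (19 − 38.91867)²/38.91867 = 10.1944
  (84 − 91.16566)²/91.16566 = 0.5632
  (14 − 41.08434)²/41.08434 = 17.8550
  (54 − 34.08133)²/34.08133 = 11.6414
  (87 − 79.83434)²/79.83434 = 0.6432
χ² = 15.6357 + 10.1944 + 0.5632 + 17.8550 + 11.6414 + 0.6432 = 56.53

56.53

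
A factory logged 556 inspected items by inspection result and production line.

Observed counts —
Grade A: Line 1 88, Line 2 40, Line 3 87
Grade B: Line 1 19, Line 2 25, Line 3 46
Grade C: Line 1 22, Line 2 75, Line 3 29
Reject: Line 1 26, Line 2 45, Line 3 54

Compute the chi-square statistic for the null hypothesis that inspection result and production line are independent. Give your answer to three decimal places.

75.230

Row totals: 215, 90, 126, 125. Column totals: 155, 185, 216. Grand total N = 556.
Expected counts (row total × column total / N):
  Grade A, Line 1: 215×155/556 = 59.9371
  Grade A, Line 2: 215×185/556 = 71.5378
  Grade A, Line 3: 215×216/556 = 83.5252
  Grade B, Line 1: 90×155/556 = 25.0899
  Grade B, Line 2: 90×185/556 = 29.9460
  Grade B, Line 3: 90×216/556 = 34.9640
  Grade C, Line 1: 126×155/556 = 35.1259
  Grade C, Line 2: 126×185/556 = 41.9245
  Grade C, Line 3: 126×216/556 = 48.9496
  Reject, Line 1: 125×155/556 = 34.8471
  Reject, Line 2: 125×185/556 = 41.5917
  Reject, Line 3: 125×216/556 = 48.5612
Contributions (O − E)²/E:
  (88 − 59.9371)²/59.9371 = 13.1392
  (40 − 71.5378)²/71.5378 = 13.9036
  (87 − 83.5252)²/83.5252 = 0.1446
  (19 − 25.0899)²/25.0899 = 1.4782
  (25 − 29.9460)²/29.9460 = 0.8169
  (46 − 34.9640)²/34.9640 = 3.4834
  (22 − 35.1259)²/35.1259 = 4.9049
  (75 − 41.9245)²/41.9245 = 26.0943
  (29 − 48.9496)²/48.9496 = 8.1305
  (26 − 34.8471)²/34.8471 = 2.2461
  (45 − 41.5917)²/41.5917 = 0.2793
  (54 − 48.5612)²/48.5612 = 0.6091
χ² = 13.1392 + 13.9036 + 0.1446 + 1.4782 + 0.8169 + 3.4834 + 4.9049 + 26.0943 + 8.1305 + 2.2461 + 0.2793 + 0.6091 = 75.230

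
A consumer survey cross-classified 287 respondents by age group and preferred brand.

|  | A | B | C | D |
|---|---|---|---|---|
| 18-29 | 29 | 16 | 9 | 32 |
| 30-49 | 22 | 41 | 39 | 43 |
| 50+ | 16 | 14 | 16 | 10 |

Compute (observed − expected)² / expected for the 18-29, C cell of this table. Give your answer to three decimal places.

Row total (18-29) = 86; column total (C) = 64; N = 287.
Expected count E = 86 × 64 / 287 = 19.1777.
Contribution = (O − E)²/E = (9 − 19.1777)² / 19.1777 = 5.401.

5.401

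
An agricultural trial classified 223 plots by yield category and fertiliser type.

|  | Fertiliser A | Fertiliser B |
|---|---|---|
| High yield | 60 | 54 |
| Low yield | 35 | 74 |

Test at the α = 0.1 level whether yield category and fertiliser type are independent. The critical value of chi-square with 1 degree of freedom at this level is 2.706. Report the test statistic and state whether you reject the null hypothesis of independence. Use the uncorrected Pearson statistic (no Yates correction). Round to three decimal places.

Row totals: 114, 109. Column totals: 95, 128. Grand total N = 223.
Expected counts (row total × column total / N):
  High yield, Fertiliser A: 114×95/223 = 48.5650
  High yield, Fertiliser B: 114×128/223 = 65.4350
  Low yield, Fertiliser A: 109×95/223 = 46.4350
  Low yield, Fertiliser B: 109×128/223 = 62.5650
Contributions (O − E)²/E:
  (60 − 48.5650)²/48.5650 = 2.6925
  (54 − 65.4350)²/65.4350 = 1.9983
  (35 − 46.4350)²/46.4350 = 2.8160
  (74 − 62.5650)²/62.5650 = 2.0900
χ² = 2.6925 + 1.9983 + 2.8160 + 2.0900 = 9.597
df = (2−1)(2−1) = 1. Since 9.597 > 2.706, reject the null hypothesis of independence at α = 0.1.

9.597; reject H₀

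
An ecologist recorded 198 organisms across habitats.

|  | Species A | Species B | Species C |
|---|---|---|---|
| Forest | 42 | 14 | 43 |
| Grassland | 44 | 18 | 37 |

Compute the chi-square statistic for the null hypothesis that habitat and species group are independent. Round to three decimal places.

0.997

Row totals: 99, 99. Column totals: 86, 32, 80. Grand total N = 198.
Expected counts (row total × column total / N):
  Forest, Species A: 99×86/198 = 43.0000
  Forest, Species B: 99×32/198 = 16.0000
  Forest, Species C: 99×80/198 = 40.0000
  Grassland, Species A: 99×86/198 = 43.0000
  Grassland, Species B: 99×32/198 = 16.0000
  Grassland, Species C: 99×80/198 = 40.0000
Contributions (O − E)²/E:
  (42 − 43.0000)²/43.0000 = 0.0233
  (14 − 16.0000)²/16.0000 = 0.2500
  (43 − 40.0000)²/40.0000 = 0.2250
  (44 − 43.0000)²/43.0000 = 0.0233
  (18 − 16.0000)²/16.0000 = 0.2500
  (37 − 40.0000)²/40.0000 = 0.2250
χ² = 0.0233 + 0.2500 + 0.2250 + 0.0233 + 0.2500 + 0.2250 = 0.997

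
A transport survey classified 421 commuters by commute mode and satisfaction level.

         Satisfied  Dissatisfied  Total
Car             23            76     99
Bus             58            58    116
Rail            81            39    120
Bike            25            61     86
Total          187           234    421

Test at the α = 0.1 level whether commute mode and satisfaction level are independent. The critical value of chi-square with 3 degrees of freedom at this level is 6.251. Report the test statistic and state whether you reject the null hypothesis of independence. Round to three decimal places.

Grand total N = 421.
Expected counts (row total × column total / N):
  Car, Satisfied: 99×187/421 = 43.97387
  Car, Dissatisfied: 99×234/421 = 55.02613
  Bus, Satisfied: 116×187/421 = 51.52494
  Bus, Dissatisfied: 116×234/421 = 64.47506
  Rail, Satisfied: 120×187/421 = 53.30166
  Rail, Dissatisfied: 120×234/421 = 66.69834
  Bike, Satisfied: 86×187/421 = 38.19952
  Bike, Dissatisfied: 86×234/421 = 47.80048
Contributions (O − E)²/E:
  (23 − 43.97387)²/43.97387 = 10.0037
  (76 − 55.02613)²/55.02613 = 7.9944
  (58 − 51.52494)²/51.52494 = 0.8137
  (58 − 64.47506)²/64.47506 = 0.6503
  (81 − 53.30166)²/53.30166 = 14.3935
  (39 − 66.69834)²/66.69834 = 11.5025
  (25 − 38.19952)²/38.19952 = 4.5610
  (61 − 47.80048)²/47.80048 = 3.6449
χ² = 10.0037 + 7.9944 + 0.8137 + 0.6503 + 14.3935 + 11.5025 + 4.5610 + 3.6449 = 53.564
df = (4−1)(2−1) = 3. Since 53.564 > 6.251, reject the null hypothesis of independence at α = 0.1.

53.564; reject H₀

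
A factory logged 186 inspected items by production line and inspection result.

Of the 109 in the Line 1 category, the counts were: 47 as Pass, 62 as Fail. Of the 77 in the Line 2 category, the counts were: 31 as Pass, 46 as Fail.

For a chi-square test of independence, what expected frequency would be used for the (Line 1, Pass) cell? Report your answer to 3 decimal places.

Row total (Line 1) = 109; column total (Pass) = 78; grand total N = 186.
Expected count = (row total × column total) / N = 109 × 78 / 186 = 45.710.

45.710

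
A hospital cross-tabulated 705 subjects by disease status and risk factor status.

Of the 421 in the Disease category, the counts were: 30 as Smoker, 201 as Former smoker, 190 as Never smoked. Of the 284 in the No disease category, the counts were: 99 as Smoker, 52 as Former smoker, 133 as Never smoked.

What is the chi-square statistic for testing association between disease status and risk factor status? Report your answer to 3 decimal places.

Row totals: 421, 284. Column totals: 129, 253, 323. Grand total N = 705.
Expected counts (row total × column total / N):
  Disease, Smoker: 421×129/705 = 77.0340
  Disease, Former smoker: 421×253/705 = 151.0823
  Disease, Never smoked: 421×323/705 = 192.8837
  No disease, Smoker: 284×129/705 = 51.9660
  No disease, Former smoker: 284×253/705 = 101.9177
  No disease, Never smoked: 284×323/705 = 130.1163
Contributions (O − E)²/E:
  (30 − 77.0340)²/77.0340 = 28.7172
  (201 − 151.0823)²/151.0823 = 16.4928
  (190 − 192.8837)²/192.8837 = 0.0431
  (99 − 51.9660)²/51.9660 = 42.5701
  (52 − 101.9177)²/101.9177 = 24.4489
  (133 − 130.1163)²/130.1163 = 0.0639
χ² = 28.7172 + 16.4928 + 0.0431 + 42.5701 + 24.4489 + 0.0639 = 112.336

112.336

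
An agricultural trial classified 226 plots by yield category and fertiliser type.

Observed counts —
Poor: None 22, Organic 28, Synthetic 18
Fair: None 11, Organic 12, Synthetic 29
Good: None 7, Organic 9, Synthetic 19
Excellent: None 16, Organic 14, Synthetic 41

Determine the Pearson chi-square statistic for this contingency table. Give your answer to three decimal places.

17.832

Row totals: 68, 52, 35, 71. Column totals: 56, 63, 107. Grand total N = 226.
Expected counts (row total × column total / N):
  Poor, None: 68×56/226 = 16.8496
  Poor, Organic: 68×63/226 = 18.9558
  Poor, Synthetic: 68×107/226 = 32.1947
  Fair, None: 52×56/226 = 12.8850
  Fair, Organic: 52×63/226 = 14.4956
  Fair, Synthetic: 52×107/226 = 24.6195
  Good, None: 35×56/226 = 8.6726
  Good, Organic: 35×63/226 = 9.7566
  Good, Synthetic: 35×107/226 = 16.5708
  Excellent, None: 71×56/226 = 17.5929
  Excellent, Organic: 71×63/226 = 19.7920
  Excellent, Synthetic: 71×107/226 = 33.6150
Contributions (O − E)²/E:
  (22 − 16.8496)²/16.8496 = 1.5743
  (28 − 18.9558)²/18.9558 = 4.3152
  (18 − 32.1947)²/32.1947 = 6.2585
  (11 − 12.8850)²/12.8850 = 0.2758
  (12 − 14.4956)²/14.4956 = 0.4296
  (29 − 24.6195)²/24.6195 = 0.7794
  (7 − 8.6726)²/8.6726 = 0.3226
  (9 − 9.7566)²/9.7566 = 0.0587
  (19 − 16.5708)²/16.5708 = 0.3561
  (16 − 17.5929)²/17.5929 = 0.1442
  (14 − 19.7920)²/19.7920 = 1.6950
  (41 − 33.6150)²/33.6150 = 1.6224
χ² = 1.5743 + 4.3152 + 6.2585 + 0.2758 + 0.4296 + 0.7794 + 0.3226 + 0.0587 + 0.3561 + 0.1442 + 1.6950 + 1.6224 = 17.832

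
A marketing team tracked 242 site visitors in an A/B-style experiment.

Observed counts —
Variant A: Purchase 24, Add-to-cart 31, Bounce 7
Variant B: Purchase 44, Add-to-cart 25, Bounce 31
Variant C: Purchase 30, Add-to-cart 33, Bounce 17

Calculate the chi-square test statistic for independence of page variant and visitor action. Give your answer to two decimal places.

Row totals: 62, 100, 80. Column totals: 98, 89, 55. Grand total N = 242.
Expected counts (row total × column total / N):
  Variant A, Purchase: 62×98/242 = 25.107
  Variant A, Add-to-cart: 62×89/242 = 22.802
  Variant A, Bounce: 62×55/242 = 14.091
  Variant B, Purchase: 100×98/242 = 40.496
  Variant B, Add-to-cart: 100×89/242 = 36.777
  Variant B, Bounce: 100×55/242 = 22.727
  Variant C, Purchase: 80×98/242 = 32.397
  Variant C, Add-to-cart: 80×89/242 = 29.421
  Variant C, Bounce: 80×55/242 = 18.182
Contributions (O − E)²/E:
  (24 − 25.107)²/25.107 = 0.0488
  (31 − 22.802)²/22.802 = 2.9474
  (7 − 14.091)²/14.091 = 3.5684
  (44 − 40.496)²/40.496 = 0.3032
  (25 − 36.777)²/36.777 = 3.7713
  (31 − 22.727)²/22.727 = 3.0115
  (30 − 32.397)²/32.397 = 0.1774
  (33 − 29.421)²/29.421 = 0.4354
  (17 − 18.182)²/18.182 = 0.0768
χ² = 0.0488 + 2.9474 + 3.5684 + 0.3032 + 3.7713 + 3.0115 + 0.1774 + 0.4354 + 0.0768 = 14.34

14.34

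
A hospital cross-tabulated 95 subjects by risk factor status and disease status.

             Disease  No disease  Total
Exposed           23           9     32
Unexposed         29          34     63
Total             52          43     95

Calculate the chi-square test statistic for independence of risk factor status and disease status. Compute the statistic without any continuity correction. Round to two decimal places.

5.72

Grand total N = 95.
Expected counts (row total × column total / N):
  Exposed, Disease: 32×52/95 = 17.516
  Exposed, No disease: 32×43/95 = 14.484
  Unexposed, Disease: 63×52/95 = 34.484
  Unexposed, No disease: 63×43/95 = 28.516
Contributions (O − E)²/E:
  (23 − 17.516)²/17.516 = 1.7170
  (9 − 14.484)²/14.484 = 2.0764
  (29 − 34.484)²/34.484 = 0.8721
  (34 − 28.516)²/28.516 = 1.0546
χ² = 1.7170 + 2.0764 + 0.8721 + 1.0546 = 5.72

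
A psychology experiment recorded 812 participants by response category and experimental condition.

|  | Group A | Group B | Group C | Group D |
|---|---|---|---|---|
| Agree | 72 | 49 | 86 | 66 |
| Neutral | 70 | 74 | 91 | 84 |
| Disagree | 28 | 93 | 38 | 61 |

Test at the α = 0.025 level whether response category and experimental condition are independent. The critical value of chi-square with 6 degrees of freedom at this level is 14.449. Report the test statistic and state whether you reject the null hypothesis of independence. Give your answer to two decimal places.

51.24; reject H₀

Row totals: 273, 319, 220. Column totals: 170, 216, 215, 211. Grand total N = 812.
Expected counts (row total × column total / N):
  Agree, Group A: 273×170/812 = 57.155
  Agree, Group B: 273×216/812 = 72.621
  Agree, Group C: 273×215/812 = 72.284
  Agree, Group D: 273×211/812 = 70.940
  Neutral, Group A: 319×170/812 = 66.786
  Neutral, Group B: 319×216/812 = 84.857
  Neutral, Group C: 319×215/812 = 84.464
  Neutral, Group D: 319×211/812 = 82.893
  Disagree, Group A: 220×170/812 = 46.059
  Disagree, Group B: 220×216/812 = 58.522
  Disagree, Group C: 220×215/812 = 58.251
  Disagree, Group D: 220×211/812 = 57.167
Contributions (O − E)²/E:
  (72 − 57.155)²/57.155 = 3.8557
  (49 − 72.621)²/72.621 = 7.6831
  (86 − 72.284)²/72.284 = 2.6026
  (66 − 70.940)²/70.940 = 0.3440
  (70 − 66.786)²/66.786 = 0.1547
  (74 − 84.857)²/84.857 = 1.3891
  (91 − 84.464)²/84.464 = 0.5058
  (84 − 82.893)²/82.893 = 0.0148
  (28 − 46.059)²/46.059 = 7.0806
  (93 − 58.522)²/58.522 = 20.3126
  (38 − 58.251)²/58.251 = 7.0403
  (61 − 57.167)²/57.167 = 0.2570
χ² = 3.8557 + 7.6831 + 2.6026 + 0.3440 + 0.1547 + 1.3891 + 0.5058 + 0.0148 + 7.0806 + 20.3126 + 7.0403 + 0.2570 = 51.24
df = (3−1)(4−1) = 6. Since 51.24 > 14.449, reject the null hypothesis of independence at α = 0.025.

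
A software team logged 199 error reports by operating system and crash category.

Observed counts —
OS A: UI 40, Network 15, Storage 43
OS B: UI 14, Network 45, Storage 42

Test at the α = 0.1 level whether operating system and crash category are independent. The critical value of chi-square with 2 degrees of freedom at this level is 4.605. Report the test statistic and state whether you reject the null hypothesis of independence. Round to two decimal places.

Row totals: 98, 101. Column totals: 54, 60, 85. Grand total N = 199.
Expected counts (row total × column total / N):
  OS A, UI: 98×54/199 = 26.593
  OS A, Network: 98×60/199 = 29.548
  OS A, Storage: 98×85/199 = 41.859
  OS B, UI: 101×54/199 = 27.407
  OS B, Network: 101×60/199 = 30.452
  OS B, Storage: 101×85/199 = 43.141
Contributions (O − E)²/E:
  (40 − 26.593)²/26.593 = 6.7592
  (15 − 29.548)²/29.548 = 7.1627
  (43 − 41.859)²/41.859 = 0.0311
  (14 − 27.407)²/27.407 = 6.5585
  (45 − 30.452)²/30.452 = 6.9501
  (42 − 43.141)²/43.141 = 0.0302
χ² = 6.7592 + 7.1627 + 0.0311 + 6.5585 + 6.9501 + 0.0302 = 27.49
df = (2−1)(3−1) = 2. Since 27.49 > 4.605, reject the null hypothesis of independence at α = 0.1.

27.49; reject H₀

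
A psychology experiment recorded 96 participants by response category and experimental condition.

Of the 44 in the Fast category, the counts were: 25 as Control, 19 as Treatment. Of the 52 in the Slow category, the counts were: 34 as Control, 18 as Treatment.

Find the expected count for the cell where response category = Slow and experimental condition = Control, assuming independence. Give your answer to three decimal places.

Row total (Slow) = 52; column total (Control) = 59; grand total N = 96.
Expected count = (row total × column total) / N = 52 × 59 / 96 = 31.958.

31.958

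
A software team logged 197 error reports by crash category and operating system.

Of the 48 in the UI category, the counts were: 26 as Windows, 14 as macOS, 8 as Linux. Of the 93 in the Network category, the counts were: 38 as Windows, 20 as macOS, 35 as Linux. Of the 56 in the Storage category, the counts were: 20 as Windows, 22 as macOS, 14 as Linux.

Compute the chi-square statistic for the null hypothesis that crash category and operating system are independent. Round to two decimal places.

Row totals: 48, 93, 56. Column totals: 84, 56, 57. Grand total N = 197.
Expected counts (row total × column total / N):
  UI, Windows: 48×84/197 = 20.467
  UI, macOS: 48×56/197 = 13.645
  UI, Linux: 48×57/197 = 13.888
  Network, Windows: 93×84/197 = 39.655
  Network, macOS: 93×56/197 = 26.437
  Network, Linux: 93×57/197 = 26.909
  Storage, Windows: 56×84/197 = 23.878
  Storage, macOS: 56×56/197 = 15.919
  Storage, Linux: 56×57/197 = 16.203
Contributions (O − E)²/E:
  (26 − 20.467)²/20.467 = 1.4958
  (14 − 13.645)²/13.645 = 0.0092
  (8 − 13.888)²/13.888 = 2.4963
  (38 − 39.655)²/39.655 = 0.0691
  (20 − 26.437)²/26.437 = 1.5673
  (35 − 26.909)²/26.909 = 2.4328
  (20 − 23.878)²/23.878 = 0.6298
  (22 − 15.919)²/15.919 = 2.3229
  (14 − 16.203)²/16.203 = 0.2995
χ² = 1.4958 + 0.0092 + 2.4963 + 0.0691 + 1.5673 + 2.4328 + 0.6298 + 2.3229 + 0.2995 = 11.32

11.32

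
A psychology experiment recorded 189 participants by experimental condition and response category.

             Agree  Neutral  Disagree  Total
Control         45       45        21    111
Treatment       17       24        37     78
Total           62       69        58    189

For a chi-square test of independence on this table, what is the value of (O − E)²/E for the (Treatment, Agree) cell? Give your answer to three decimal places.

2.882

Row total (Treatment) = 78; column total (Agree) = 62; N = 189.
Expected count E = 78 × 62 / 189 = 25.5873.
Contribution = (O − E)²/E = (17 − 25.5873)² / 25.5873 = 2.882.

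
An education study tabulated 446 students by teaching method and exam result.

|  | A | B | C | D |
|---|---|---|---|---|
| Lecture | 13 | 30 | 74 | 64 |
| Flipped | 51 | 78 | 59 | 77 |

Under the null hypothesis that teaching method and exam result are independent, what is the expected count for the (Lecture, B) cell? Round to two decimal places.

43.83

Row total (Lecture) = 181; column total (B) = 108; grand total N = 446.
Expected count = (row total × column total) / N = 181 × 108 / 446 = 43.83.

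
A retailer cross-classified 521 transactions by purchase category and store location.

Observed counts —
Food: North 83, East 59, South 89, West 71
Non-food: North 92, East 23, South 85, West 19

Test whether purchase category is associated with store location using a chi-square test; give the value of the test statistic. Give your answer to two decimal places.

34.05

Row totals: 302, 219. Column totals: 175, 82, 174, 90. Grand total N = 521.
Expected counts (row total × column total / N):
  Food, North: 302×175/521 = 101.440
  Food, East: 302×82/521 = 47.532
  Food, South: 302×174/521 = 100.860
  Food, West: 302×90/521 = 52.169
  Non-food, North: 219×175/521 = 73.560
  Non-food, East: 219×82/521 = 34.468
  Non-food, South: 219×174/521 = 73.140
  Non-food, West: 219×90/521 = 37.831
Contributions (O − E)²/E:
  (83 − 101.440)²/101.440 = 3.3521
  (59 − 47.532)²/47.532 = 2.7669
  (89 − 100.860)²/100.860 = 1.3946
  (71 − 52.169)²/52.169 = 6.7973
  (92 − 73.560)²/73.560 = 4.6225
  (23 − 34.468)²/34.468 = 3.8156
  (85 − 73.140)²/73.140 = 1.9232
  (19 − 37.831)²/37.831 = 9.3734
χ² = 3.3521 + 2.7669 + 1.3946 + 6.7973 + 4.6225 + 3.8156 + 1.9232 + 9.3734 = 34.05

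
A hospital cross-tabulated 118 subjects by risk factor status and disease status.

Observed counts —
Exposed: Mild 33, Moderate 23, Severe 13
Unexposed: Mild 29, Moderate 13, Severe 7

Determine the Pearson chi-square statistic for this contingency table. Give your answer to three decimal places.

Row totals: 69, 49. Column totals: 62, 36, 20. Grand total N = 118.
Expected counts (row total × column total / N):
  Exposed, Mild: 69×62/118 = 36.2542
  Exposed, Moderate: 69×36/118 = 21.0508
  Exposed, Severe: 69×20/118 = 11.6949
  Unexposed, Mild: 49×62/118 = 25.7458
  Unexposed, Moderate: 49×36/118 = 14.9492
  Unexposed, Severe: 49×20/118 = 8.3051
Contributions (O − E)²/E:
  (33 − 36.2542)²/36.2542 = 0.2921
  (23 − 21.0508)²/21.0508 = 0.1805
  (13 − 11.6949)²/11.6949 = 0.1456
  (29 − 25.7458)²/25.7458 = 0.4113
  (13 − 14.9492)²/14.9492 = 0.2542
  (7 − 8.3051)²/8.3051 = 0.2051
χ² = 0.2921 + 0.1805 + 0.1456 + 0.4113 + 0.2542 + 0.2051 = 1.489

1.489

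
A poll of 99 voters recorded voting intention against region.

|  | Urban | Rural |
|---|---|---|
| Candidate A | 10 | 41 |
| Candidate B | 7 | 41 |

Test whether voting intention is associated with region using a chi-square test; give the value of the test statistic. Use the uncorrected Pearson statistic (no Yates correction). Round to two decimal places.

Row totals: 51, 48. Column totals: 17, 82. Grand total N = 99.
Expected counts (row total × column total / N):
  Candidate A, Urban: 51×17/99 = 8.758
  Candidate A, Rural: 51×82/99 = 42.242
  Candidate B, Urban: 48×17/99 = 8.242
  Candidate B, Rural: 48×82/99 = 39.758
Contributions (O − E)²/E:
  (10 − 8.758)²/8.758 = 0.1761
  (41 − 42.242)²/42.242 = 0.0365
  (7 − 8.242)²/8.242 = 0.1872
  (41 − 39.758)²/39.758 = 0.0388
χ² = 0.1761 + 0.0365 + 0.1872 + 0.0388 = 0.44

0.44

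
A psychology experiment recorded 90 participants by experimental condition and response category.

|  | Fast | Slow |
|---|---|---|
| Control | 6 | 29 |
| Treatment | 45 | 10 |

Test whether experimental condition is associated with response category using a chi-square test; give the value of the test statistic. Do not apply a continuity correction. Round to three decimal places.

36.435

Row totals: 35, 55. Column totals: 51, 39. Grand total N = 90.
Expected counts (row total × column total / N):
  Control, Fast: 35×51/90 = 19.8333
  Control, Slow: 35×39/90 = 15.1667
  Treatment, Fast: 55×51/90 = 31.1667
  Treatment, Slow: 55×39/90 = 23.8333
Contributions (O − E)²/E:
  (6 − 19.8333)²/19.8333 = 9.6484
  (29 − 15.1667)²/15.1667 = 12.6171
  (45 − 31.1667)²/31.1667 = 6.1399
  (10 − 23.8333)²/23.8333 = 8.0291
χ² = 9.6484 + 12.6171 + 6.1399 + 8.0291 = 36.435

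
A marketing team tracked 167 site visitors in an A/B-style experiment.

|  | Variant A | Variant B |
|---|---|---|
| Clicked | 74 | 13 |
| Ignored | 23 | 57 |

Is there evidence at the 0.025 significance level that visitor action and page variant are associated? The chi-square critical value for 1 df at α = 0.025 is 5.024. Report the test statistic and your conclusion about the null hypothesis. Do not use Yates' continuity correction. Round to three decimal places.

54.274; reject H₀

Row totals: 87, 80. Column totals: 97, 70. Grand total N = 167.
Expected counts (row total × column total / N):
  Clicked, Variant A: 87×97/167 = 50.5329
  Clicked, Variant B: 87×70/167 = 36.4671
  Ignored, Variant A: 80×97/167 = 46.4671
  Ignored, Variant B: 80×70/167 = 33.5329
Contributions (O − E)²/E:
  (74 − 50.5329)²/50.5329 = 10.8979
  (13 − 36.4671)²/36.4671 = 15.1014
  (23 − 46.4671)²/46.4671 = 11.8515
  (57 − 33.5329)²/33.5329 = 16.4228
χ² = 10.8979 + 15.1014 + 11.8515 + 16.4228 = 54.274
df = (2−1)(2−1) = 1. Since 54.274 > 5.024, reject the null hypothesis of independence at α = 0.025.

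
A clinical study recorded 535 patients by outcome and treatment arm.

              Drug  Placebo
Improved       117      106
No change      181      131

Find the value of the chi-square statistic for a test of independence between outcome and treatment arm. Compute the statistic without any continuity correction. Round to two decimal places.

Row totals: 223, 312. Column totals: 298, 237. Grand total N = 535.
Expected counts (row total × column total / N):
  Improved, Drug: 223×298/535 = 124.213
  Improved, Placebo: 223×237/535 = 98.787
  No change, Drug: 312×298/535 = 173.787
  No change, Placebo: 312×237/535 = 138.213
Contributions (O − E)²/E:
  (117 − 124.213)²/124.213 = 0.4189
  (106 − 98.787)²/98.787 = 0.5267
  (181 − 173.787)²/173.787 = 0.2994
  (131 − 138.213)²/138.213 = 0.3764
χ² = 0.4189 + 0.5267 + 0.2994 + 0.3764 = 1.62

1.62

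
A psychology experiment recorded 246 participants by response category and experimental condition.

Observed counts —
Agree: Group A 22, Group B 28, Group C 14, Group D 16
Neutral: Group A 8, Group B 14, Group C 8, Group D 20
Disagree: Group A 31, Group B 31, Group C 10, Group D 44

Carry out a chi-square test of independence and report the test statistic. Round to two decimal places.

Row totals: 80, 50, 116. Column totals: 61, 73, 32, 80. Grand total N = 246.
Expected counts (row total × column total / N):
  Agree, Group A: 80×61/246 = 19.837
  Agree, Group B: 80×73/246 = 23.740
  Agree, Group C: 80×32/246 = 10.407
  Agree, Group D: 80×80/246 = 26.016
  Neutral, Group A: 50×61/246 = 12.398
  Neutral, Group B: 50×73/246 = 14.837
  Neutral, Group C: 50×32/246 = 6.504
  Neutral, Group D: 50×80/246 = 16.260
  Disagree, Group A: 116×61/246 = 28.764
  Disagree, Group B: 116×73/246 = 34.423
  Disagree, Group C: 116×32/246 = 15.089
  Disagree, Group D: 116×80/246 = 37.724
Contributions (O − E)²/E:
  (22 − 19.837)²/19.837 = 0.2359
  (28 − 23.740)²/23.740 = 0.7644
  (14 − 10.407)²/10.407 = 1.2405
  (16 − 26.016)²/26.016 = 3.8561
  (8 − 12.398)²/12.398 = 1.5601
  (14 − 14.837)²/14.837 = 0.0472
  (8 − 6.504)²/6.504 = 0.3441
  (20 − 16.260)²/16.260 = 0.8602
  (31 − 28.764)²/28.764 = 0.1738
  (31 − 34.423)²/34.423 = 0.3404
  (10 − 15.089)²/15.089 = 1.7163
  (44 − 37.724)²/37.724 = 1.0441
χ² = 0.2359 + 0.7644 + 1.2405 + 3.8561 + 1.5601 + 0.0472 + 0.3441 + 0.8602 + 0.1738 + 0.3404 + 1.7163 + 1.0441 = 12.18

12.18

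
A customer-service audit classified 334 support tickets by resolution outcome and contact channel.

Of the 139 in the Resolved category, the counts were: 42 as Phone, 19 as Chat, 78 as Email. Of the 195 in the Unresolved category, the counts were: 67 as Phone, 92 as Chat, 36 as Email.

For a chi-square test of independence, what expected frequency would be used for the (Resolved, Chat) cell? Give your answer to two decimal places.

Row total (Resolved) = 139; column total (Chat) = 111; grand total N = 334.
Expected count = (row total × column total) / N = 139 × 111 / 334 = 46.19.

46.19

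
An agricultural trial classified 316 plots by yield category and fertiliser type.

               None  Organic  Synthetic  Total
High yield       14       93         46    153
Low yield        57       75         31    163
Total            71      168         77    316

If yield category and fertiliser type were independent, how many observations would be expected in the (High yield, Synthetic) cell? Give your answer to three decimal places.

Row total (High yield) = 153; column total (Synthetic) = 77; grand total N = 316.
Expected count = (row total × column total) / N = 153 × 77 / 316 = 37.282.

37.282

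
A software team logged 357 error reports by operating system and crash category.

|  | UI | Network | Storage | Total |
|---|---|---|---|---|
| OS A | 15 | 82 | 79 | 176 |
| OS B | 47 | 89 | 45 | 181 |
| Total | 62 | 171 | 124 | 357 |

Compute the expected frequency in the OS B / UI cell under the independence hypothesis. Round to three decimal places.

31.434

Row total (OS B) = 181; column total (UI) = 62; grand total N = 357.
Expected count = (row total × column total) / N = 181 × 62 / 357 = 31.434.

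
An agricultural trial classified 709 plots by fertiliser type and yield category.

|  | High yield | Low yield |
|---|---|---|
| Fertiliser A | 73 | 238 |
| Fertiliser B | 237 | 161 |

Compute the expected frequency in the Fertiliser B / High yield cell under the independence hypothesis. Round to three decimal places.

Row total (Fertiliser B) = 398; column total (High yield) = 310; grand total N = 709.
Expected count = (row total × column total) / N = 398 × 310 / 709 = 174.020.

174.020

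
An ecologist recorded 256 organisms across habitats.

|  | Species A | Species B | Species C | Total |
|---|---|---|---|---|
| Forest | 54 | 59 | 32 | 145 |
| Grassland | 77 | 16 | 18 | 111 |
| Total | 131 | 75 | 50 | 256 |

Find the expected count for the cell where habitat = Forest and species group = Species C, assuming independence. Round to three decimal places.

Row total (Forest) = 145; column total (Species C) = 50; grand total N = 256.
Expected count = (row total × column total) / N = 145 × 50 / 256 = 28.320.

28.320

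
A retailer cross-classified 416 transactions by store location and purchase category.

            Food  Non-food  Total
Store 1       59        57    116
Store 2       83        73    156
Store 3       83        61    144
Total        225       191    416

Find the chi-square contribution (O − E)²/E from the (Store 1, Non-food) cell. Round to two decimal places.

0.26

Row total (Store 1) = 116; column total (Non-food) = 191; N = 416.
Expected count E = 116 × 191 / 416 = 53.260.
Contribution = (O − E)²/E = (57 − 53.260)² / 53.260 = 0.26.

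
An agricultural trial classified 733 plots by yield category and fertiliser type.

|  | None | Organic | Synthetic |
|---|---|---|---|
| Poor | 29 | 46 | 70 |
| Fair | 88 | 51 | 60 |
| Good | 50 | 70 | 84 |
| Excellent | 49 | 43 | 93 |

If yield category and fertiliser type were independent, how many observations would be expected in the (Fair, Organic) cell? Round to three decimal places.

57.012

Row total (Fair) = 199; column total (Organic) = 210; grand total N = 733.
Expected count = (row total × column total) / N = 199 × 210 / 733 = 57.012.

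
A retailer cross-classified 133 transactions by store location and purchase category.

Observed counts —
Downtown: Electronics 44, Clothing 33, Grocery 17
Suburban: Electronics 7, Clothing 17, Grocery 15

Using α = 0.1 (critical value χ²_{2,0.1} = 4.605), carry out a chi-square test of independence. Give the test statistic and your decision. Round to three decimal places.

11.271; reject H₀

Row totals: 94, 39. Column totals: 51, 50, 32. Grand total N = 133.
Expected counts (row total × column total / N):
  Downtown, Electronics: 94×51/133 = 36.0451
  Downtown, Clothing: 94×50/133 = 35.3383
  Downtown, Grocery: 94×32/133 = 22.6165
  Suburban, Electronics: 39×51/133 = 14.9549
  Suburban, Clothing: 39×50/133 = 14.6617
  Suburban, Grocery: 39×32/133 = 9.3835
Contributions (O − E)²/E:
  (44 − 36.0451)²/36.0451 = 1.7556
  (33 − 35.3383)²/35.3383 = 0.1547
  (17 − 22.6165)²/22.6165 = 1.3948
  (7 − 14.9549)²/14.9549 = 4.2314
  (17 − 14.6617)²/14.6617 = 0.3729
  (15 − 9.3835)²/9.3835 = 3.3618
χ² = 1.7556 + 0.1547 + 1.3948 + 4.2314 + 0.3729 + 3.3618 = 11.271
df = (2−1)(3−1) = 2. Since 11.271 > 4.605, reject the null hypothesis of independence at α = 0.1.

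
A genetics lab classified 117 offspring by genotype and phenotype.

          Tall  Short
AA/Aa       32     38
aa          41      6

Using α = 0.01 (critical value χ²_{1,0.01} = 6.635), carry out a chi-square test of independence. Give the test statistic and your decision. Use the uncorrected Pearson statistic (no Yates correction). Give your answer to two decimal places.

20.66; reject H₀

Row totals: 70, 47. Column totals: 73, 44. Grand total N = 117.
Expected counts (row total × column total / N):
  AA/Aa, Tall: 70×73/117 = 43.675
  AA/Aa, Short: 70×44/117 = 26.325
  aa, Tall: 47×73/117 = 29.325
  aa, Short: 47×44/117 = 17.675
Contributions (O − E)²/E:
  (32 − 43.675)²/43.675 = 3.1209
  (38 − 26.325)²/26.325 = 5.1778
  (41 − 29.325)²/29.325 = 4.6481
  (6 − 17.675)²/17.675 = 7.7118
χ² = 3.1209 + 5.1778 + 4.6481 + 7.7118 = 20.66
df = (2−1)(2−1) = 1. Since 20.66 > 6.635, reject the null hypothesis of independence at α = 0.01.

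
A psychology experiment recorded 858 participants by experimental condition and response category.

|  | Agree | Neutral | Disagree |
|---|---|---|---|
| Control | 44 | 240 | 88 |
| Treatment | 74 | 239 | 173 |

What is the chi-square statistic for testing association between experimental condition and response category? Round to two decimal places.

20.53

Row totals: 372, 486. Column totals: 118, 479, 261. Grand total N = 858.
Expected counts (row total × column total / N):
  Control, Agree: 372×118/858 = 51.161
  Control, Neutral: 372×479/858 = 207.678
  Control, Disagree: 372×261/858 = 113.161
  Treatment, Agree: 486×118/858 = 66.839
  Treatment, Neutral: 486×479/858 = 271.322
  Treatment, Disagree: 486×261/858 = 147.839
Contributions (O − E)²/E:
  (44 − 51.161)²/51.161 = 1.0023
  (240 − 207.678)²/207.678 = 5.0304
  (88 − 113.161)²/113.161 = 5.5945
  (74 − 66.839)²/66.839 = 0.7672
  (239 − 271.322)²/271.322 = 3.8504
  (173 − 147.839)²/147.839 = 4.2822
χ² = 1.0023 + 5.0304 + 5.5945 + 0.7672 + 3.8504 + 4.2822 = 20.53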